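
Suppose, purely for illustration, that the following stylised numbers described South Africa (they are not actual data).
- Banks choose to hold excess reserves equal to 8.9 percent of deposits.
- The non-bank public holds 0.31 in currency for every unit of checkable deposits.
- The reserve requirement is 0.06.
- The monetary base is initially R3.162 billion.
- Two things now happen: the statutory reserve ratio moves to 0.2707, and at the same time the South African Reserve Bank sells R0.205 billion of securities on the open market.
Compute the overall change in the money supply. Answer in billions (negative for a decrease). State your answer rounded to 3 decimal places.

-3.240 billion

Before: m₁ = (1 + 0.31) / (0.06 + 0.089 + 0.31) ≈ 2.85403, MB₁ = 3.162, so M₁ = 2.85403 × 3.162 ≈ 9.0244 billion.
After: m₂ = (1 + 0.31) / (0.2707 + 0.089 + 0.31) ≈ 1.95610, MB₂ = 3.162 − 0.205 = 2.957, so M₂ = 1.95610 × 2.957 ≈ 5.7842 billion.
ΔM = M₂ − M₁ = 5.7842 − 9.0244 = -3.2402 billion.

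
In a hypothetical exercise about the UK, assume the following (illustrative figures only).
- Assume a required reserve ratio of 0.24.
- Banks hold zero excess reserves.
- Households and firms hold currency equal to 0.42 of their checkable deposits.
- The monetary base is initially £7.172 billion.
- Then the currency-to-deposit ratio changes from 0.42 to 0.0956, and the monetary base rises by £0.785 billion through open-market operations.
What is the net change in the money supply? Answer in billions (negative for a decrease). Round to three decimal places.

Before: m₁ = (1 + 0.42) / (0.24 + 0.42) ≈ 2.15152, MB₁ = 7.172, so M₁ = 2.15152 × 7.172 ≈ 15.4307 billion.
After: m₂ = (1 + 0.0956) / (0.24 + 0.0956) ≈ 3.26460, MB₂ = 7.172 + 0.785 = 7.957, so M₂ = 3.26460 × 7.957 ≈ 25.9764 billion.
ΔM = M₂ − M₁ = 25.9764 − 15.4307 = 10.5457 billion.

£10.546 billion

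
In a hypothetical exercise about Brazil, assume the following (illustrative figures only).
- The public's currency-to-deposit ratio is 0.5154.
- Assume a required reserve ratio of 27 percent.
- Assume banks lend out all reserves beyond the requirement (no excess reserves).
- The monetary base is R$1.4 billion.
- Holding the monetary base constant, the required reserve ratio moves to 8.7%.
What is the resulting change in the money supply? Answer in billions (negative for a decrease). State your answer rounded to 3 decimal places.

R$0.821 billion

Initially m₁ = (1 + 0.5154) / (0.27 + 0.5154) ≈ 1.92946, so M₁ = 1.92946 × 1.4 ≈ 2.7012 billion.
After the change m₂ = (1 + 0.5154) / (0.087 + 0.5154) ≈ 2.51560, so M₂ = 2.51560 × 1.4 ≈ 3.5218 billion.
ΔM = M₂ − M₁ = 3.5218 − 2.7012 = 0.8206 billion.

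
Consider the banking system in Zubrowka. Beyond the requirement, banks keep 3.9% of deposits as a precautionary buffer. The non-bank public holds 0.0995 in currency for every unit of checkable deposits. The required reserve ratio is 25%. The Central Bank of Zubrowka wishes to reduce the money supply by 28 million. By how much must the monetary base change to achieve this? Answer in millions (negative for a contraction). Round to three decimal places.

-9.894 million

The money multiplier is m = (1 + c) / (rr + e + c) = (1 + 0.0995) / (0.25 + 0.039 + 0.0995) ≈ 2.830116.
ΔMB = ΔM / m = (−28) / 2.830116 ≈ -9.8936 million.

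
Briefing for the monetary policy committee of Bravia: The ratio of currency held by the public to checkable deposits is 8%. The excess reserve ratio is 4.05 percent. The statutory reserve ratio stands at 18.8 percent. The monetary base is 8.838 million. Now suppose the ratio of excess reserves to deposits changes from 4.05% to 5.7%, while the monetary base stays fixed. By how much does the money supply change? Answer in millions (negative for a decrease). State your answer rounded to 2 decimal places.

Initially m₁ = (1 + 0.08) / (0.188 + 0.0405 + 0.08) ≈ 3.5008, so M₁ = 3.5008 × 8.838 ≈ 30.9401 million.
After the change m₂ = (1 + 0.08) / (0.188 + 0.057 + 0.08) ≈ 3.3231, so M₂ = 3.3231 × 8.838 ≈ 29.3696 million.
ΔM = M₂ − M₁ = 29.3696 − 30.9401 = -1.5705 million.

-1.57 million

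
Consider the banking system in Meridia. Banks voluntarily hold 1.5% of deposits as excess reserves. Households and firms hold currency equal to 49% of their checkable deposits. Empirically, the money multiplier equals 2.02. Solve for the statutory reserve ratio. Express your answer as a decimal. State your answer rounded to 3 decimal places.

0.233

Using m = 2.02. Since m = (1 + c)/(c + rr + e), the denominator satisfies c + rr + e = (1 + c)/m = (1 + 0.49) / 2.02 ≈ 0.737624.
With c = 0.49 and e = 0.015, the statutory reserve ratio is 0.737624 − 0.49 − 0.015 = 0.232624.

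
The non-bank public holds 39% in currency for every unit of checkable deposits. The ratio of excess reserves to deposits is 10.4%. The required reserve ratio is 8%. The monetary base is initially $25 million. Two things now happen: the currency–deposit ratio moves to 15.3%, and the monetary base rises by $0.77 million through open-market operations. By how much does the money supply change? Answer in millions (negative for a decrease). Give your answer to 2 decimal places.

Before: m₁ = (1 + 0.39) / (0.08 + 0.104 + 0.39) ≈ 2.42160, MB₁ = 25, so M₁ = 2.42160 × 25 = 60.54 million.
After: m₂ = (1 + 0.153) / (0.08 + 0.104 + 0.153) ≈ 3.42136, MB₂ = 25 + 0.77 = 25.77, so M₂ = 3.42136 × 25.77 ≈ 88.1684 million.
ΔM = M₂ − M₁ = 88.1684 − 60.54 = 27.6284 million.

$27.63 million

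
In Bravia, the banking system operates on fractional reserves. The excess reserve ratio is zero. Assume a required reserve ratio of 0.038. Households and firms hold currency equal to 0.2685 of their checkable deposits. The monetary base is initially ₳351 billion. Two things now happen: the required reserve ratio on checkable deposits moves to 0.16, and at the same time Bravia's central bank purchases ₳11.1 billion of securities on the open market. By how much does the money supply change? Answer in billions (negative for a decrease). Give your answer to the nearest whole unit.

-381 billion

Before: m₁ = (1 + 0.2685) / (0.038 + 0.2685) ≈ 4.1387, MB₁ = 351, so M₁ = 4.1387 × 351 = 1452.6837 billion.
After: m₂ = (1 + 0.2685) / (0.16 + 0.2685) ≈ 2.9603, MB₂ = 351 + 11.1 = 362.1, so M₂ = 2.9603 × 362.1 ≈ 1071.9246 billion.
ΔM = M₂ − M₁ = 1071.9246 − 1452.6837 = -380.7591 billion.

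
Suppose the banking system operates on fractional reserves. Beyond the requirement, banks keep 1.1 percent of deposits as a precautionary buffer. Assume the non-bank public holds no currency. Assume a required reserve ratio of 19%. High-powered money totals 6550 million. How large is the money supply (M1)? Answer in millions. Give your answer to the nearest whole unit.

The money multiplier is m = 1 / (rr + e) = 1 / (0.19 + 0.011) ≈ 4.97512.
So M = m × MB = 4.97512 × 6550 = 32587.036 million.

32587 million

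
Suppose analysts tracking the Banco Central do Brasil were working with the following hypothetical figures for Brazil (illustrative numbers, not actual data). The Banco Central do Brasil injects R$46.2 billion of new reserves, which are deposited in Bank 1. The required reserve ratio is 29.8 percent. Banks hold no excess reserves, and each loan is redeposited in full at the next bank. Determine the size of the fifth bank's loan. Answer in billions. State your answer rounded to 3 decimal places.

Each bank lends a fraction (1 − rr) = 0.7020 of the deposit it receives, so Bank 5 receives 46.2·0.7020^4 and lends 46.2·0.7020^5 ≈ 7.8764 billion.

R$7.876 billion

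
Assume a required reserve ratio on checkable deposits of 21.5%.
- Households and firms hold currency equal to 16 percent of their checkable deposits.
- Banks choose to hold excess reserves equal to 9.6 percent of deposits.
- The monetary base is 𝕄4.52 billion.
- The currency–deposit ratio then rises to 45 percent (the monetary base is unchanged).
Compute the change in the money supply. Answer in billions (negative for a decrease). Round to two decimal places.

Initially m₁ = (1 + 0.16) / (0.215 + 0.096 + 0.16) ≈ 2.4628, so M₁ = 2.4628 × 4.52 ≈ 11.1319 billion.
After the change m₂ = (1 + 0.45) / (0.215 + 0.096 + 0.45) ≈ 1.9054, so M₂ = 1.9054 × 4.52 ≈ 8.6124 billion.
ΔM = M₂ − M₁ = 8.6124 − 11.1319 = -2.5195 billion.

-2.52 billion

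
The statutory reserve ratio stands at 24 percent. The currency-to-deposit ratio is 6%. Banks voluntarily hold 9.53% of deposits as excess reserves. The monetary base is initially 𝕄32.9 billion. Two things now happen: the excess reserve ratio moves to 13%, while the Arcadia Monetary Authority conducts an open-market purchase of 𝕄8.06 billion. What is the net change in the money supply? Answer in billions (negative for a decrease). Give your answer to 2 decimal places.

Before: m₁ = (1 + 0.06) / (0.24 + 0.0953 + 0.06) ≈ 2.68151, MB₁ = 32.9, so M₁ = 2.68151 × 32.9 ≈ 88.2217 billion.
After: m₂ = (1 + 0.06) / (0.24 + 0.13 + 0.06) ≈ 2.46512, MB₂ = 32.9 + 8.06 = 40.96, so M₂ = 2.46512 × 40.96 ≈ 100.9713 billion.
ΔM = M₂ − M₁ = 100.9713 − 88.2217 = 12.7496 billion.

𝕄12.75 billion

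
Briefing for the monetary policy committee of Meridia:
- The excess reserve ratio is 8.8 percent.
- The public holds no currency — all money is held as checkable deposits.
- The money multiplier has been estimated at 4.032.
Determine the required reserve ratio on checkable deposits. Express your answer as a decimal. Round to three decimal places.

0.160

Using m = 4.032. Since m = (1 + c)/(c + rr + e), the denominator satisfies c + rr + e = (1 + c)/m = (1 + 0) / 4.032 ≈ 0.248016.
With c = 0 and e = 0.088, the required reserve ratio on checkable deposits is 0.248016 − 0 − 0.088 = 0.160016.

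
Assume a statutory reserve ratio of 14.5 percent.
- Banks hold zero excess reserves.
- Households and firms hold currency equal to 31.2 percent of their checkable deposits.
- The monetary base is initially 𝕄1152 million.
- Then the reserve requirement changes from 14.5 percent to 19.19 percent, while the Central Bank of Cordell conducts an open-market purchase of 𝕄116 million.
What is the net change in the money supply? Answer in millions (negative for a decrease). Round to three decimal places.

-5.793 million

Before: m₁ = (1 + 0.312) / (0.145 + 0.312) ≈ 2.8708972, MB₁ = 1152, so M₁ = 2.8708972 × 1152 ≈ 3307.2736 million.
After: m₂ = (1 + 0.312) / (0.1919 + 0.312) ≈ 2.6036912, MB₂ = 1152 + 116 = 1268, so M₂ = 2.6036912 × 1268 ≈ 3301.4804 million.
ΔM = M₂ − M₁ = 3301.4804 − 3307.2736 = -5.7932 million.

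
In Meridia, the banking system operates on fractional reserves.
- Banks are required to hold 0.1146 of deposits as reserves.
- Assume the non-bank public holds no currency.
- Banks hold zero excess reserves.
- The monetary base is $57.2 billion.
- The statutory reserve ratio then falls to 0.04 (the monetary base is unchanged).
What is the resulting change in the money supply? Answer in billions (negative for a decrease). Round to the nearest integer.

Initially m₁ = 1 / (0.1146) ≈ 8.7260, so M₁ = 8.7260 × 57.2 = 499.1272 billion.
After the change m₂ = 1 / (0.04) = 25, so M₂ = 25 × 57.2 = 1430 billion.
ΔM = M₂ − M₁ = 1430 − 499.1272 = 930.8728 billion.

$931 billion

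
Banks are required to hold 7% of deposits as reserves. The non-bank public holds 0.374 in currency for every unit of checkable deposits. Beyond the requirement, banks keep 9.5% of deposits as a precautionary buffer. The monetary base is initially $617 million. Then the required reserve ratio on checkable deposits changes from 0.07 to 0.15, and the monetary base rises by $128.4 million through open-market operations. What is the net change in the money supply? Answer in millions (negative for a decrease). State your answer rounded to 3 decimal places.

Before: m₁ = (1 + 0.374) / (0.07 + 0.095 + 0.374) ≈ 2.5491651, MB₁ = 617, so M₁ = 2.5491651 × 617 ≈ 1572.8349 million.
After: m₂ = (1 + 0.374) / (0.15 + 0.095 + 0.374) ≈ 2.2197092, MB₂ = 617 + 128.4 = 745.4, so M₂ = 2.2197092 × 745.4 ≈ 1654.5712 million.
ΔM = M₂ − M₁ = 1654.5712 − 1572.8349 = 81.7363 million.

$81.736 million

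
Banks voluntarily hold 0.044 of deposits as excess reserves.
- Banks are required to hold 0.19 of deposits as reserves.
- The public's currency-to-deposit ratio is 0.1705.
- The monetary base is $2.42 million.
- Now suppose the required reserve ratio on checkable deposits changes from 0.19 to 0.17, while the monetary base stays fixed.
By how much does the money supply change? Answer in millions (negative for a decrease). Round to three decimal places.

Initially m₁ = (1 + 0.1705) / (0.19 + 0.044 + 0.1705) ≈ 2.89370, so M₁ = 2.89370 × 2.42 ≈ 7.0028 million.
After the change m₂ = (1 + 0.1705) / (0.17 + 0.044 + 0.1705) ≈ 3.04421, so M₂ = 3.04421 × 2.42 ≈ 7.367 million.
ΔM = M₂ − M₁ = 7.367 − 7.0028 = 0.3642 million.

$0.364 million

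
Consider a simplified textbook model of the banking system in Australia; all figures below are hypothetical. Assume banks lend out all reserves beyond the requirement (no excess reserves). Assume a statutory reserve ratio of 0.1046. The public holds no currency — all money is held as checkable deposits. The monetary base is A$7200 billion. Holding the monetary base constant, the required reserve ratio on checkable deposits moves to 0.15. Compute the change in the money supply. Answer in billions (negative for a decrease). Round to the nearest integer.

-20834 billion

Initially m₁ = 1 / (0.1046) ≈ 9.56023, so M₁ = 9.56023 × 7200 = 68833.656 billion.
After the change m₂ = 1 / (0.15) ≈ 6.66667, so M₂ = 6.66667 × 7200 = 48000.024 billion.
ΔM = M₂ − M₁ = 48000.024 − 68833.656 = -20833.632 billion.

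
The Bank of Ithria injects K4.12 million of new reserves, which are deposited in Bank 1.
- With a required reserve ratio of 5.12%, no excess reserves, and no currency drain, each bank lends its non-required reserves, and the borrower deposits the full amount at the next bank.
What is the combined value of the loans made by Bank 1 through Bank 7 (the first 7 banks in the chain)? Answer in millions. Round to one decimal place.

Bank i lends (1 − rr)^i of the original deposit: Bank 1 lends 4.12·0.9488 ≈ 3.9091, Bank 2 lends 4.12·0.9488² ≈ 3.7089, and so on.
Summing a geometric series: total = 4.12·[0.9488·(1 − 0.9488^7) / (1 − 0.9488)] ≈ 23.5012 million.

K23.5 million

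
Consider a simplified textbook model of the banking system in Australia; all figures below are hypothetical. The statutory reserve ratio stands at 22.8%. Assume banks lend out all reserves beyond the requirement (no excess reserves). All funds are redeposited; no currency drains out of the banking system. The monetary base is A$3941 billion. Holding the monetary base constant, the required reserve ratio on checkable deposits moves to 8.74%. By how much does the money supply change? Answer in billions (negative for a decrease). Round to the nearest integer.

Initially m₁ = 1 / (0.228) ≈ 4.38596, so M₁ = 4.38596 × 3941 ≈ 17285.0684 billion.
After the change m₂ = 1 / (0.0874) ≈ 11.44165, so M₂ = 11.44165 × 3941 ≈ 45091.5426 billion.
ΔM = M₂ − M₁ = 45091.5426 − 17285.0684 = 27806.4742 billion.

A$27806 billion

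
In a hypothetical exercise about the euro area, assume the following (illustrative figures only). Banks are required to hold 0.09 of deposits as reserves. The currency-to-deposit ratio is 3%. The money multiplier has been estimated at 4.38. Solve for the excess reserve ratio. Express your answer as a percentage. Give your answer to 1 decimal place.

11.5%

Using m = 4.38. Since m = (1 + c)/(c + rr + e), the denominator satisfies c + rr + e = (1 + c)/m = (1 + 0.03) / 4.38 ≈ 0.235160.
With c = 0.03 and rr = 0.09, the excess reserve ratio is 0.235160 − 0.03 − 0.09 = 0.11516.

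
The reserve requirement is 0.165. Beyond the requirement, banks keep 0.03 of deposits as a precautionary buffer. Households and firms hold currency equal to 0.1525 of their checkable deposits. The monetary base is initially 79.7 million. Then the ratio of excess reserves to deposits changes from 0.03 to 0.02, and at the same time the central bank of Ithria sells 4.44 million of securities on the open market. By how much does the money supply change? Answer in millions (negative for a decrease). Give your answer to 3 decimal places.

-7.330 million

Before: m₁ = (1 + 0.1525) / (0.165 + 0.03 + 0.1525) ≈ 3.316547, MB₁ = 79.7, so M₁ = 3.316547 × 79.7 ≈ 264.3288 million.
After: m₂ = (1 + 0.1525) / (0.165 + 0.02 + 0.1525) ≈ 3.414815, MB₂ = 79.7 − 4.44 = 75.26, so M₂ = 3.414815 × 75.26 ≈ 256.999 million.
ΔM = M₂ − M₁ = 256.999 − 264.3288 = -7.3298 million.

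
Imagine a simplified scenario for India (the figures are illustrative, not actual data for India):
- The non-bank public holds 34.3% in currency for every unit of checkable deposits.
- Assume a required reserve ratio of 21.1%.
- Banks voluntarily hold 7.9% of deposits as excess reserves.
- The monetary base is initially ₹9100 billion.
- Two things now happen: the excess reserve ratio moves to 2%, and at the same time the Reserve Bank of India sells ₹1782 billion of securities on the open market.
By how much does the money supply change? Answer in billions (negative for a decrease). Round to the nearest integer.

-2185 billion

Before: m₁ = (1 + 0.343) / (0.211 + 0.079 + 0.343) ≈ 2.12164, MB₁ = 9100, so M₁ = 2.12164 × 9100 = 19306.924 billion.
After: m₂ = (1 + 0.343) / (0.211 + 0.02 + 0.343) ≈ 2.33972, MB₂ = 9100 − 1782 = 7318, so M₂ = 2.33972 × 7318 ≈ 17122.071 billion.
ΔM = M₂ − M₁ = 17122.071 − 19306.924 = -2184.853 billion.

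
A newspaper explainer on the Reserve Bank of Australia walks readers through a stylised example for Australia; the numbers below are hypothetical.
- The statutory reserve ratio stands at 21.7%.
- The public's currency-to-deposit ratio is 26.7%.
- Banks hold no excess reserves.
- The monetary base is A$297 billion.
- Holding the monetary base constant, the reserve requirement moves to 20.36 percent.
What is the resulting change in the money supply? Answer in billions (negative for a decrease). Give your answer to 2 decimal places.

A$22.14 billion

Initially m₁ = (1 + 0.267) / (0.217 + 0.267) ≈ 2.617769, so M₁ = 2.617769 × 297 ≈ 777.4774 billion.
After the change m₂ = (1 + 0.267) / (0.2036 + 0.267) ≈ 2.692308, so M₂ = 2.692308 × 297 ≈ 799.6155 billion.
ΔM = M₂ − M₁ = 799.6155 − 777.4774 = 22.1381 billion.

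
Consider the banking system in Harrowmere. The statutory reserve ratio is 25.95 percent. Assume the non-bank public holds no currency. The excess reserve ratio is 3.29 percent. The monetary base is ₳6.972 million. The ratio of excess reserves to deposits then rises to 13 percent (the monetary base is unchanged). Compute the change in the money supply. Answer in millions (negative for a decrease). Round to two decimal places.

Initially m₁ = 1 / (0.2595 + 0.0329) ≈ 3.42, so M₁ = 3.42 × 6.972 ≈ 23.8442 million.
After the change m₂ = 1 / (0.2595 + 0.13) ≈ 2.5674, so M₂ = 2.5674 × 6.972 ≈ 17.8999 million.
ΔM = M₂ − M₁ = 17.8999 − 23.8442 = -5.9443 million.

-5.94 million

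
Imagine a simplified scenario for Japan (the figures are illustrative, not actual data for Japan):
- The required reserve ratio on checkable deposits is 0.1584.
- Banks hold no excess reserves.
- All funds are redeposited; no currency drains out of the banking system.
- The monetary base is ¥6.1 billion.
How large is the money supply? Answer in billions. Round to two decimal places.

¥38.51 billion

With no currency drain or excess reserves, the money multiplier is m = 1/rr = 1/0.1584 ≈ 6.3131.
Money supply M = m × MB = 6.3131 × 6.1 ≈ 38.5099 billion.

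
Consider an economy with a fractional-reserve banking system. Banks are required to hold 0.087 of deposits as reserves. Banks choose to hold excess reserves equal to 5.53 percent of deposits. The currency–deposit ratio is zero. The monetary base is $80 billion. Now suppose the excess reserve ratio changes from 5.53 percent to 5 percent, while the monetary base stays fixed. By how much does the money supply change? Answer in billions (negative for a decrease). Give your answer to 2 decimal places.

$21.75 billion

Initially m₁ = 1 / (0.087 + 0.0553) ≈ 7.02741, so M₁ = 7.02741 × 80 = 562.1928 billion.
After the change m₂ = 1 / (0.087 + 0.05) ≈ 7.29927, so M₂ = 7.29927 × 80 = 583.9416 billion.
ΔM = M₂ − M₁ = 583.9416 − 562.1928 = 21.7488 billion.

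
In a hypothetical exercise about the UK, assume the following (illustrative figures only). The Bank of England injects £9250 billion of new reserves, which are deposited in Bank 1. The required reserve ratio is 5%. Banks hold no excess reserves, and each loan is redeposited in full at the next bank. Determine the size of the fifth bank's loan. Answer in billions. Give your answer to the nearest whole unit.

Each bank lends a fraction (1 − rr) = 0.9500 of the deposit it receives, so Bank 5 receives 9250·0.9500^4 and lends 9250·0.9500^5 ≈ 7157.4737 billion.

£7157 billion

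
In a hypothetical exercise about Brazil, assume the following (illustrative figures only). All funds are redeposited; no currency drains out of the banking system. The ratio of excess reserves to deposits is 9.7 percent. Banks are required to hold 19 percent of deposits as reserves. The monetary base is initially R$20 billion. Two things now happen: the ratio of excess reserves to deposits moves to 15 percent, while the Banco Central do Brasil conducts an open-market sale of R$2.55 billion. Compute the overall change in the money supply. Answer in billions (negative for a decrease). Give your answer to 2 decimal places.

-18.36 billion

Before: m₁ = 1 / (0.19 + 0.097) ≈ 3.48432, MB₁ = 20, so M₁ = 3.48432 × 20 = 69.6864 billion.
After: m₂ = 1 / (0.19 + 0.15) ≈ 2.94118, MB₂ = 20 − 2.55 = 17.45, so M₂ = 2.94118 × 17.45 ≈ 51.3236 billion.
ΔM = M₂ − M₁ = 51.3236 − 69.6864 = -18.3628 billion.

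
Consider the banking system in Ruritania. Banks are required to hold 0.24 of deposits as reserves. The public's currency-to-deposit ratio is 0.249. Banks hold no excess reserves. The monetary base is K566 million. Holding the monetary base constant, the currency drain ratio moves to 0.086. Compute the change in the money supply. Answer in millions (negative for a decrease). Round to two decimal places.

K439.84 million

Initially m₁ = (1 + 0.249) / (0.24 + 0.249) ≈ 2.554192, so M₁ = 2.554192 × 566 ≈ 1445.6727 million.
After the change m₂ = (1 + 0.086) / (0.24 + 0.086) ≈ 3.331288, so M₂ = 3.331288 × 566 ≈ 1885.509 million.
ΔM = M₂ − M₁ = 1885.509 − 1445.6727 = 439.8363 million.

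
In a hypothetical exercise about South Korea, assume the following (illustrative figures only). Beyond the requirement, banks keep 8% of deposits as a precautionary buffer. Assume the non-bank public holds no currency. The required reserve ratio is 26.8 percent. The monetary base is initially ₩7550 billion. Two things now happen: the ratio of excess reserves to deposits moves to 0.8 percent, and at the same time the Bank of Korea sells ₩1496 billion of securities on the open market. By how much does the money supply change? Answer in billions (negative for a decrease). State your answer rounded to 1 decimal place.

Before: m₁ = 1 / (0.268 + 0.08) ≈ 2.873563, MB₁ = 7550, so M₁ = 2.873563 × 7550 ≈ 21695.4006 billion.
After: m₂ = 1 / (0.268 + 0.008) ≈ 3.623188, MB₂ = 7550 − 1496 = 6054, so M₂ = 3.623188 × 6054 ≈ 21934.7802 billion.
ΔM = M₂ − M₁ = 21934.7802 − 21695.4006 = 239.3796 billion.

₩239.4 billion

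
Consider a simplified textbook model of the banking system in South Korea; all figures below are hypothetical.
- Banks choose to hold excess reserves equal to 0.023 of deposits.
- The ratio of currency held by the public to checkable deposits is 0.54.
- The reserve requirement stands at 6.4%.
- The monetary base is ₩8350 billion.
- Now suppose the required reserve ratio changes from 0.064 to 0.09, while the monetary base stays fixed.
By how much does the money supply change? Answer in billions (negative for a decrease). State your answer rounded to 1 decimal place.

Initially m₁ = (1 + 0.54) / (0.064 + 0.023 + 0.54) ≈ 2.456140, so M₁ = 2.456140 × 8350 = 20508.769 billion.
After the change m₂ = (1 + 0.54) / (0.09 + 0.023 + 0.54) ≈ 2.358346, so M₂ = 2.358346 × 8350 = 19692.1891 billion.
ΔM = M₂ − M₁ = 19692.1891 − 20508.769 = -816.5799 billion.

-816.6 billion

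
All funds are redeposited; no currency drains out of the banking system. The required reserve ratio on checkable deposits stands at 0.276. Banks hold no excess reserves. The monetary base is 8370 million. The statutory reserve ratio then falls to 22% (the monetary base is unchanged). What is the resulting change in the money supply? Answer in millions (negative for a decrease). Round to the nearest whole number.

Initially m₁ = 1 / (0.276) ≈ 3.62319, so M₁ = 3.62319 × 8370 = 30326.1003 million.
After the change m₂ = 1 / (0.22) ≈ 4.54545, so M₂ = 4.54545 × 8370 = 38045.4165 million.
ΔM = M₂ − M₁ = 38045.4165 − 30326.1003 = 7719.3162 million.

7719 million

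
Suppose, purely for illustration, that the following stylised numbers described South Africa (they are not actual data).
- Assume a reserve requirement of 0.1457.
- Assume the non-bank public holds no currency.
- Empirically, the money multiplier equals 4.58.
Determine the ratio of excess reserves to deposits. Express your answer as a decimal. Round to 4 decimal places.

Using m = 4.58. Since m = (1 + c)/(c + rr + e), the denominator satisfies c + rr + e = (1 + c)/m = (1 + 0) / 4.58 ≈ 0.218341.
With c = 0 and rr = 0.1457, the ratio of excess reserves to deposits is 0.218341 − 0 − 0.1457 = 0.072641.

0.0726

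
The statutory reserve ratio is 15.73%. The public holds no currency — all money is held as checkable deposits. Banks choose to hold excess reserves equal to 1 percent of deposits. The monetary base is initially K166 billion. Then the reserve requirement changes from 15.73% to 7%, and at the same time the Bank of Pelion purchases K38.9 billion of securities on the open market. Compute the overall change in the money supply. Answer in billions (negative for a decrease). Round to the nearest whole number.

Before: m₁ = 1 / (0.1573 + 0.01) ≈ 5.9773, MB₁ = 166, so M₁ = 5.9773 × 166 = 992.2318 billion.
After: m₂ = 1 / (0.07 + 0.01) = 12.5, MB₂ = 166 + 38.9 = 204.9, so M₂ = 12.5 × 204.9 = 2561.25 billion.
ΔM = M₂ − M₁ = 2561.25 − 992.2318 = 1569.0182 billion.

K1569 billion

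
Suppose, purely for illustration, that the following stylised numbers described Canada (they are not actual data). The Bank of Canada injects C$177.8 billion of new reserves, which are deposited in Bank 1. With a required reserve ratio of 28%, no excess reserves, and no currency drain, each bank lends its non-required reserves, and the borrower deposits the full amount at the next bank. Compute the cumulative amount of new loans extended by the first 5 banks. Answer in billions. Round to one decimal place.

C$368.7 billion

Bank i lends (1 − rr)^i of the original deposit: Bank 1 lends 177.8·0.7200 = 128.0160, Bank 2 lends 177.8·0.7200² ≈ 92.1715, and so on.
Summing a geometric series: total = 177.8·[0.7200·(1 − 0.7200^5) / (1 − 0.7200)] ≈ 368.7356 billion.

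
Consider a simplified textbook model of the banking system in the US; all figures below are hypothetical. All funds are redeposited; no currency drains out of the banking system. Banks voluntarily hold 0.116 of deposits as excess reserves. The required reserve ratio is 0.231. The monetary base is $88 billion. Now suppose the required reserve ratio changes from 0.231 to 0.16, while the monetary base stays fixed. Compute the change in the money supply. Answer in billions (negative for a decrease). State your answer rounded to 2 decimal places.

$65.24 billion

Initially m₁ = 1 / (0.231 + 0.116) ≈ 2.88184, so M₁ = 2.88184 × 88 ≈ 253.6019 billion.
After the change m₂ = 1 / (0.16 + 0.116) ≈ 3.62319, so M₂ = 3.62319 × 88 ≈ 318.8407 billion.
ΔM = M₂ − M₁ = 318.8407 − 253.6019 = 65.2388 billion.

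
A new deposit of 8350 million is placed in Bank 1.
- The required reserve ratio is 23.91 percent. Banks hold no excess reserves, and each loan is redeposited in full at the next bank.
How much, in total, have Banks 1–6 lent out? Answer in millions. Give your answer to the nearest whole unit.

Bank i lends (1 − rr)^i of the original deposit: Bank 1 lends 8350·0.7609 = 6353.5150, Bank 2 lends 8350·0.7609² ≈ 4834.3896, and so on.
Summing a geometric series: total = 8350·[0.7609·(1 − 0.7609^6) / (1 − 0.7609)] ≈ 21415.5926 million.

21416 million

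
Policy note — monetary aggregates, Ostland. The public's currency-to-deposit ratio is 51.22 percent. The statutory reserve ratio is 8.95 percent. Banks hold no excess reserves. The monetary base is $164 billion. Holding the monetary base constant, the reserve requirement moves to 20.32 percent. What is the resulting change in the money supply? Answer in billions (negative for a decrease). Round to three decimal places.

-65.507 billion

Initially m₁ = (1 + 0.5122) / (0.0895 + 0.5122) ≈ 2.5132126, so M₁ = 2.5132126 × 164 ≈ 412.1669 billion.
After the change m₂ = (1 + 0.5122) / (0.2032 + 0.5122) = 2.1137825, so M₂ = 2.1137825 × 164 ≈ 346.6603 billion.
ΔM = M₂ − M₁ = 346.6603 − 412.1669 = -65.5066 billion.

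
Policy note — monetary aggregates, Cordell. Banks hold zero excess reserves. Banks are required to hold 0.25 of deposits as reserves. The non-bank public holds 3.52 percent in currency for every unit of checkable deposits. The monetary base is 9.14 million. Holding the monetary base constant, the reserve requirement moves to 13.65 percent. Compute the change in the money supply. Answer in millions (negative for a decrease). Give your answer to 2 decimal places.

Initially m₁ = (1 + 0.0352) / (0.25 + 0.0352) ≈ 3.6297, so M₁ = 3.6297 × 9.14 ≈ 33.1755 million.
After the change m₂ = (1 + 0.0352) / (0.1365 + 0.0352) ≈ 6.0291, so M₂ = 6.0291 × 9.14 ≈ 55.106 million.
ΔM = M₂ − M₁ = 55.106 − 33.1755 = 21.9305 million.

21.93 million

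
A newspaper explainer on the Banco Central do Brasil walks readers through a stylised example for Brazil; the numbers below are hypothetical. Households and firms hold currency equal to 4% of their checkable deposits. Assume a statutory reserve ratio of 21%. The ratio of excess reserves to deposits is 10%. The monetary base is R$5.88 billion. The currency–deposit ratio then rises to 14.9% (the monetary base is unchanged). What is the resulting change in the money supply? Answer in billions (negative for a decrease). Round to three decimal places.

-2.753 billion

Initially m₁ = (1 + 0.04) / (0.21 + 0.1 + 0.04) ≈ 2.97143, so M₁ = 2.97143 × 5.88 ≈ 17.472 billion.
After the change m₂ = (1 + 0.149) / (0.21 + 0.1 + 0.149) ≈ 2.50327, so M₂ = 2.50327 × 5.88 ≈ 14.7192 billion.
ΔM = M₂ − M₁ = 14.7192 − 17.472 = -2.7528 billion.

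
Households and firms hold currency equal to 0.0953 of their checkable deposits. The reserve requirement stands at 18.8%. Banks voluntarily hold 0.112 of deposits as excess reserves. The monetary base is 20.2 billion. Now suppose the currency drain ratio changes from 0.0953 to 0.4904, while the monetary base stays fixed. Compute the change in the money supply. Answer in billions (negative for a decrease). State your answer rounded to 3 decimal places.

Initially m₁ = (1 + 0.0953) / (0.188 + 0.112 + 0.0953) ≈ 2.770807, so M₁ = 2.770807 × 20.2 ≈ 55.9703 billion.
After the change m₂ = (1 + 0.4904) / (0.188 + 0.112 + 0.4904) ≈ 1.885628, so M₂ = 1.885628 × 20.2 ≈ 38.0897 billion.
ΔM = M₂ − M₁ = 38.0897 − 55.9703 = -17.8806 billion.

-17.881 billion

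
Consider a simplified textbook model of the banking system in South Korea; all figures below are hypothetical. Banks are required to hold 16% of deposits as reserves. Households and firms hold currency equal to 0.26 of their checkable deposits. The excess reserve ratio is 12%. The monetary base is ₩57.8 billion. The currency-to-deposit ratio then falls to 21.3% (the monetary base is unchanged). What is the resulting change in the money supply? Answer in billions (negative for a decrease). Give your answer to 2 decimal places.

Initially m₁ = (1 + 0.26) / (0.16 + 0.12 + 0.26) ≈ 2.33333, so M₁ = 2.33333 × 57.8 ≈ 134.8665 billion.
After the change m₂ = (1 + 0.213) / (0.16 + 0.12 + 0.213) ≈ 2.46045, so M₂ = 2.46045 × 57.8 ≈ 142.214 billion.
ΔM = M₂ − M₁ = 142.214 − 134.8665 = 7.3475 billion.

₩7.35 billion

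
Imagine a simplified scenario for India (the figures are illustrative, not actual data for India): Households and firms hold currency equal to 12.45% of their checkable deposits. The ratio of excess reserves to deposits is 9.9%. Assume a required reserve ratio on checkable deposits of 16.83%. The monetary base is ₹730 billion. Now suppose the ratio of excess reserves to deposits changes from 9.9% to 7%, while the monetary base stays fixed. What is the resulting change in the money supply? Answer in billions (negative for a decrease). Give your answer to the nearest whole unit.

Initially m₁ = (1 + 0.1245) / (0.1683 + 0.099 + 0.1245) ≈ 2.8701, so M₁ = 2.8701 × 730 = 2095.173 billion.
After the change m₂ = (1 + 0.1245) / (0.1683 + 0.07 + 0.1245) ≈ 3.0995, so M₂ = 3.0995 × 730 = 2262.635 billion.
ΔM = M₂ − M₁ = 2262.635 − 2095.173 = 167.462 billion.

₹167 billion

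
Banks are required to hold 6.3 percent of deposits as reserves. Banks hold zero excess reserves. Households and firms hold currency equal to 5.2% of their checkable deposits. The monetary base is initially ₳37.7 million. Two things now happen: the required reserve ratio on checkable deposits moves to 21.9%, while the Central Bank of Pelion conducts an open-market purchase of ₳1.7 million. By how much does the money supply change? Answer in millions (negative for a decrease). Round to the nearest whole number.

-192 million

Before: m₁ = (1 + 0.052) / (0.063 + 0.052) ≈ 9.1478, MB₁ = 37.7, so M₁ = 9.1478 × 37.7 ≈ 344.8721 million.
After: m₂ = (1 + 0.052) / (0.219 + 0.052) ≈ 3.8819, MB₂ = 37.7 + 1.7 = 39.4, so M₂ = 3.8819 × 39.4 ≈ 152.9469 million.
ΔM = M₂ − M₁ = 152.9469 − 344.8721 = -191.9252 million.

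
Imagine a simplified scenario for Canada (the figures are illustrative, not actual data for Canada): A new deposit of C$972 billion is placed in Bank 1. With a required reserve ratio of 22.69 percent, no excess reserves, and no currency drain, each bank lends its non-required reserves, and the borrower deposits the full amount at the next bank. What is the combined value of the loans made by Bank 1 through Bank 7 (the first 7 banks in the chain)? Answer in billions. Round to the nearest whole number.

C$2765 billion

Bank i lends (1 − rr)^i of the original deposit: Bank 1 lends 972·0.7731 = 751.4532, Bank 2 lends 972·0.7731² ≈ 580.9485, and so on.
Summing a geometric series: total = 972·[0.7731·(1 − 0.7731^7) / (1 − 0.7731)] ≈ 2765.1657 billion.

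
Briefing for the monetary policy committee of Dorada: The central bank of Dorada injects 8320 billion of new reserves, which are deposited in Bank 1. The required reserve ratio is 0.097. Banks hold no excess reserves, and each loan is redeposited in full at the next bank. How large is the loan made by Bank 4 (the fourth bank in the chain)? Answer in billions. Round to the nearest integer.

Each bank lends a fraction (1 − rr) = 0.9030 of the deposit it receives, so Bank 4 receives 8320·0.9030^3 and lends 8320·0.9030^4 ≈ 5531.9001 billion.

5532 billion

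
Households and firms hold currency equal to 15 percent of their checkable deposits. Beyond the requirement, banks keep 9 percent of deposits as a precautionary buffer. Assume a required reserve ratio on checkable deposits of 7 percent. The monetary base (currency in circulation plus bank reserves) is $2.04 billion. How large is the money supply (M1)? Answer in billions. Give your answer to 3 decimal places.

$7.568 billion

The money multiplier is m = (1 + c) / (rr + e + c) = (1 + 0.15) / (0.07 + 0.09 + 0.15) ≈ 3.70968.
So M = m × MB = 3.70968 × 2.04 ≈ 7.5677 billion.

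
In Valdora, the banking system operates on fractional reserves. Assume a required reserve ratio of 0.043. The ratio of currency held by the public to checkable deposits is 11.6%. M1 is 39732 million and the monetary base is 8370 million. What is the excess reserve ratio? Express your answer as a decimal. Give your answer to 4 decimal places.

Using m = M/MB = 39732/8370 ≈ 4.746953. Since m = (1 + c)/(c + rr + e), the denominator satisfies c + rr + e = (1 + c)/m = (1 + 0.116) / 4.746953 ≈ 0.235098.
With c = 0.116 and rr = 0.043, the excess reserve ratio is 0.235098 − 0.116 − 0.043 = 0.076098.

0.0761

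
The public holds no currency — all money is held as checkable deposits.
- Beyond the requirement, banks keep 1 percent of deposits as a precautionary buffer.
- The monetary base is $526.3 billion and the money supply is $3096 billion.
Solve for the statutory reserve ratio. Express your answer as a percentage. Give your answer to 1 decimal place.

Using m = M/MB = 3096/526.3 ≈ 5.882576. Since m = (1 + c)/(c + rr + e), the denominator satisfies c + rr + e = (1 + c)/m = (1 + 0) / 5.882576 ≈ 0.169994.
With c = 0 and e = 0.01, the statutory reserve ratio is 0.169994 − 0 − 0.01 = 0.159994.

16.0%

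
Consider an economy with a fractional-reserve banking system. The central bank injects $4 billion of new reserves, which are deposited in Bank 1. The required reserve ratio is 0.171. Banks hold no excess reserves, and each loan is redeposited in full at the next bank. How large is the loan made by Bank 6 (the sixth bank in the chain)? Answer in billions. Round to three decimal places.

$1.298 billion

Each bank lends a fraction (1 − rr) = 0.8290 of the deposit it receives, so Bank 6 receives 4·0.8290^5 and lends 4·0.8290^6 ≈ 1.2983 billion.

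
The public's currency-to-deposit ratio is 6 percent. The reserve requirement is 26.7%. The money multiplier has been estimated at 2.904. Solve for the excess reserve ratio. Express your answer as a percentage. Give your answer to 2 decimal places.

Using m = 2.904. Since m = (1 + c)/(c + rr + e), the denominator satisfies c + rr + e = (1 + c)/m = (1 + 0.06) / 2.904 ≈ 0.365014.
With c = 0.06 and rr = 0.267, the excess reserve ratio is 0.365014 − 0.06 − 0.267 = 0.038014.

3.80%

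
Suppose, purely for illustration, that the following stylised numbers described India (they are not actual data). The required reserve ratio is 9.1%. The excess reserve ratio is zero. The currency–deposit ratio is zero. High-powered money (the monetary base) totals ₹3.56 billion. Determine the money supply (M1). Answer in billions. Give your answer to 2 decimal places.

₹39.12 billion

With no currency drain or excess reserves, the money multiplier is m = 1/rr = 1/0.091 ≈ 10.9890.
Money supply M = m × MB = 10.9890 × 3.56 ≈ 39.1208 billion.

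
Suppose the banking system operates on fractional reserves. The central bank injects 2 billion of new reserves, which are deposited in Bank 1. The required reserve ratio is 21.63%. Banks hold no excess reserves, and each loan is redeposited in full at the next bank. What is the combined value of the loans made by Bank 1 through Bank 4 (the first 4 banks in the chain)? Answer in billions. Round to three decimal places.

4.513 billion

Bank i lends (1 − rr)^i of the original deposit: Bank 1 lends 2·0.7837 = 1.5674, Bank 2 lends 2·0.7837² ≈ 1.2284, and so on.
Summing a geometric series: total = 2·[0.7837·(1 − 0.7837^4) / (1 − 0.7837)] ≈ 4.5129 billion.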